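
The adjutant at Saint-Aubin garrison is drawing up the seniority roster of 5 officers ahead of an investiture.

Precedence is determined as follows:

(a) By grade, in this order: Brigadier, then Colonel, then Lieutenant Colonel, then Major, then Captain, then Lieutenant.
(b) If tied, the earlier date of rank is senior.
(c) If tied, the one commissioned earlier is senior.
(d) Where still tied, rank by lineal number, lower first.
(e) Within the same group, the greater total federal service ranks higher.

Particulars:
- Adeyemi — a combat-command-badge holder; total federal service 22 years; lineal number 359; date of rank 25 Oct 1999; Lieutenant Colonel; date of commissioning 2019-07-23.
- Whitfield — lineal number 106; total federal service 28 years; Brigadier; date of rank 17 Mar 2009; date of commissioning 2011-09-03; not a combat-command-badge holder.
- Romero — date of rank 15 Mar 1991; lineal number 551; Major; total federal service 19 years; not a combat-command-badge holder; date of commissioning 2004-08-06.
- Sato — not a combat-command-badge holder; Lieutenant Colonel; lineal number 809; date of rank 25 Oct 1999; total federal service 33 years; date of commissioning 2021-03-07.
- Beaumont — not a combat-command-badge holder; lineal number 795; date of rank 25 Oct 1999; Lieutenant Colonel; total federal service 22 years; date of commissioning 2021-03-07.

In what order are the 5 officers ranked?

By grade: Whitfield (Brigadier); then Adeyemi, Beaumont and Sato (Lieutenant Colonel); then Romero (Major).
Adeyemi, Beaumont and Sato all have date of rank 25 Oct 1999, so the next rule applies.
Among Adeyemi, Beaumont and Sato, by date of commissioning (earlier first): Adeyemi (2019-07-23) before Beaumont and Sato (2021-03-07).
Among Beaumont and Sato, by lineal number (lower first): Beaumont (795) before Sato (809).
Full order: Whitfield, Adeyemi, Beaumont, Sato, Romero.

Whitfield, Adeyemi, Beaumont, Sato, Romero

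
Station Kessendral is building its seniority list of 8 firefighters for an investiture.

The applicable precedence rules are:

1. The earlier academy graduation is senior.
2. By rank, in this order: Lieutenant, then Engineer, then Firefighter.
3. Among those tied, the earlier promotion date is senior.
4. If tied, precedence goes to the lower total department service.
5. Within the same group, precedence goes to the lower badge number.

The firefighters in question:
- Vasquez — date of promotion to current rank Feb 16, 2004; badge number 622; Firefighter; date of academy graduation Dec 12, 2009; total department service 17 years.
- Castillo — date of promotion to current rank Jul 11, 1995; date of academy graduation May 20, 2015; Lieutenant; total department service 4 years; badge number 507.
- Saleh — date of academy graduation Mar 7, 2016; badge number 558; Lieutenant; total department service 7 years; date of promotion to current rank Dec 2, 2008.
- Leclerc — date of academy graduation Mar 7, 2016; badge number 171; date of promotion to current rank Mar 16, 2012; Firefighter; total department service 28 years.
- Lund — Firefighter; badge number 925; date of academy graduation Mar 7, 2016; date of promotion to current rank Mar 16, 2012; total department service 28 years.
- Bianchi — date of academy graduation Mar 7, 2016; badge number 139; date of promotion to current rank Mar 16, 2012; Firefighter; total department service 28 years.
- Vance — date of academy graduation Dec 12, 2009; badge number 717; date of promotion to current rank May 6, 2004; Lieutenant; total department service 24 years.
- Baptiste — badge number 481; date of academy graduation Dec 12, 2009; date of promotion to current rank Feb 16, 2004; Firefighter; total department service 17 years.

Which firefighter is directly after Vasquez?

Castillo

By date of academy graduation (earlier first): Vance, Baptiste and Vasquez (each Dec 12, 2009); then Castillo (May 20, 2015); then Saleh, Bianchi, Leclerc and Lund (each Mar 7, 2016).
Among Vance, Baptiste and Vasquez, by rank: Vance (Lieutenant) before Baptiste and Vasquez (Firefighter).
Baptiste and Vasquez both have date of promotion to current rank Feb 16, 2004, so the next rule applies.
Baptiste and Vasquez both have total department service 17 years, so the next rule applies.
Among Baptiste and Vasquez, by badge number (lower first): Baptiste (481) before Vasquez (622).
Among Saleh, Bianchi, Leclerc and Lund, by rank: Saleh (Lieutenant) before Bianchi, Leclerc and Lund (Firefighter).
Bianchi, Leclerc and Lund all have date of promotion to current rank Mar 16, 2012, so the next rule applies.
Bianchi, Leclerc and Lund all have total department service 28 years, so the next rule applies.
Among Bianchi, Leclerc and Lund, by badge number (lower first): Bianchi (139) before Leclerc (171) before Lund (925).
Order: Vance, Baptiste, Vasquez, Castillo, Saleh, Bianchi, Leclerc, Lund.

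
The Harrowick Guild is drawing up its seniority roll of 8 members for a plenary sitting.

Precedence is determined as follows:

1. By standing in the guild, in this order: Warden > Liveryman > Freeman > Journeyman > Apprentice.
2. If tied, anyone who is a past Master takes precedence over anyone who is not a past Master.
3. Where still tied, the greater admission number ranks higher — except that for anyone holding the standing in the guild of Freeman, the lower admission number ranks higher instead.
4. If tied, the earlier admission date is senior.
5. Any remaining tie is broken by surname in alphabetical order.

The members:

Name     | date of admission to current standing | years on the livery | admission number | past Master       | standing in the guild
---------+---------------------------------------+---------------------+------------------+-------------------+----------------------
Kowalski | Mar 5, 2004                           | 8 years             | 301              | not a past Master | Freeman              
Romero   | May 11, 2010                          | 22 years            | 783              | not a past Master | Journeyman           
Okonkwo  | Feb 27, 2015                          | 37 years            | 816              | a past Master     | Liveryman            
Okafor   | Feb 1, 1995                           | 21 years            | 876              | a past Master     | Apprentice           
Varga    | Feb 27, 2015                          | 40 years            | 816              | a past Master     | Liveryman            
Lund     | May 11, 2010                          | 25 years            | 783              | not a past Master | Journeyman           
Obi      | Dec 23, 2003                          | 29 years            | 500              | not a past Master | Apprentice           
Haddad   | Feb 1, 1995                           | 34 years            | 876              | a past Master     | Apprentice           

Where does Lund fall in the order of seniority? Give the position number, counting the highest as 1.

By standing in the guild: Okonkwo and Varga (Liveryman); then Kowalski (Freeman); then Lund and Romero (Journeyman); then Haddad, Okafor and Obi (Apprentice).
Okonkwo and Varga are each a past Master, so the next rule applies.
Okonkwo and Varga both have admission number 816, so the next rule applies.
Okonkwo and Varga both have date of admission to current standing Feb 27, 2015, so the next rule applies.
Among Okonkwo and Varga, alphabetically by surname: Okonkwo before Varga.
Lund and Romero are each not a past Master, so the next rule applies.
Lund and Romero both have admission number 783, so the next rule applies.
Lund and Romero both have date of admission to current standing May 11, 2010, so the next rule applies.
Among Lund and Romero, alphabetically by surname: Lund before Romero.
Among Haddad, Okafor and Obi, a past Master before not a past Master: Haddad and Okafor (a past Master) before Obi (not a past Master).
Haddad and Okafor both have admission number 876, so the next rule applies.
Haddad and Okafor both have date of admission to current standing Feb 1, 1995, so the next rule applies.
Among Haddad and Okafor, alphabetically by surname: Haddad before Okafor.
Order: Okonkwo, Varga, Kowalski, Lund, Romero, Haddad, Okafor, Obi. So position 4.

4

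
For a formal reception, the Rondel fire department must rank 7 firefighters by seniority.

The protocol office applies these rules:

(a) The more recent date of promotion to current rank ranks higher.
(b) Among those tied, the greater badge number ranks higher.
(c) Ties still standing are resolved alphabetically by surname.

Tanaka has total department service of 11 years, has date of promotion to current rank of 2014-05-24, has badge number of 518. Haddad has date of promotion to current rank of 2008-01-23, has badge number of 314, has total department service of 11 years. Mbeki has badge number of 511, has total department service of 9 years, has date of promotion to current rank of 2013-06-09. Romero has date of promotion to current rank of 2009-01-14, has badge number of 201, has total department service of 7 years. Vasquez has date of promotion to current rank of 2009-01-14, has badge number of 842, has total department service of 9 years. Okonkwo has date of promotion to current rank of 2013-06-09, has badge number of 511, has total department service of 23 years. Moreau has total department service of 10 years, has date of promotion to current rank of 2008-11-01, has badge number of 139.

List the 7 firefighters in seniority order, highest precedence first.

By date of promotion to current rank (later first): Tanaka (2014-05-24); then Mbeki and Okonkwo (both 2013-06-09); then Vasquez and Romero (both 2009-01-14); then Moreau (2008-11-01); then Haddad (2008-01-23).
Mbeki and Okonkwo both have badge number 511, so the next rule applies.
Among Mbeki and Okonkwo, alphabetically by surname: Mbeki before Okonkwo.
Among Vasquez and Romero, by badge number (higher first): Vasquez (842) before Romero (201).
Full order: Tanaka, Mbeki, Okonkwo, Vasquez, Romero, Moreau, Haddad.

Tanaka, Mbeki, Okonkwo, Vasquez, Romero, Moreau, Haddad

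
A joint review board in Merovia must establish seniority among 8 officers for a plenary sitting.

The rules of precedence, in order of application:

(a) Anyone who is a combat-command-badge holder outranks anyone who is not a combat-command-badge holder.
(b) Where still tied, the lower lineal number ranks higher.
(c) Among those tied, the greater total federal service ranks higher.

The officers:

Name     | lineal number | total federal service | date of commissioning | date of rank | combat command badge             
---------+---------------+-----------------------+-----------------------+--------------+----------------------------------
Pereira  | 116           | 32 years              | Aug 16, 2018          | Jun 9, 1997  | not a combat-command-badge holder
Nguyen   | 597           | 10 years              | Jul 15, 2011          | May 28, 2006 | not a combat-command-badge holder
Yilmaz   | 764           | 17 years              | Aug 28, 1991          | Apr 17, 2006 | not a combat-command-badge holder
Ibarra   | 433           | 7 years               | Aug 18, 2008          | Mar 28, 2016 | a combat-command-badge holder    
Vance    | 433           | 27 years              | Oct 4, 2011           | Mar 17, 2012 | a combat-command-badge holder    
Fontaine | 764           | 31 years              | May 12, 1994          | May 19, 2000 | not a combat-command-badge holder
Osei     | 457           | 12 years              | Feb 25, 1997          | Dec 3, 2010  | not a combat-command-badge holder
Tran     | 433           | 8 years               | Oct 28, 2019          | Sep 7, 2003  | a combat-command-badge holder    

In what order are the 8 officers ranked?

By the first rule: Vance, Tran and Ibarra (each a combat-command-badge holder); then Pereira, Osei, Nguyen, Fontaine and Yilmaz (each not a combat-command-badge holder).
Vance, Tran and Ibarra all have lineal number 433, so the next rule applies.
Among Vance, Tran and Ibarra, by total federal service (higher first): Vance (27 years) before Tran (8 years) before Ibarra (7 years).
Among Pereira, Osei, Nguyen, Fontaine and Yilmaz, by lineal number (lower first): Pereira (116) before Osei (457) before Nguyen (597) before Fontaine and Yilmaz (764).
Among Fontaine and Yilmaz, by total federal service (higher first): Fontaine (31 years) before Yilmaz (17 years).
Full order: Vance, Tran, Ibarra, Pereira, Osei, Nguyen, Fontaine, Yilmaz.

Vance, Tran, Ibarra, Pereira, Osei, Nguyen, Fontaine, Yilmaz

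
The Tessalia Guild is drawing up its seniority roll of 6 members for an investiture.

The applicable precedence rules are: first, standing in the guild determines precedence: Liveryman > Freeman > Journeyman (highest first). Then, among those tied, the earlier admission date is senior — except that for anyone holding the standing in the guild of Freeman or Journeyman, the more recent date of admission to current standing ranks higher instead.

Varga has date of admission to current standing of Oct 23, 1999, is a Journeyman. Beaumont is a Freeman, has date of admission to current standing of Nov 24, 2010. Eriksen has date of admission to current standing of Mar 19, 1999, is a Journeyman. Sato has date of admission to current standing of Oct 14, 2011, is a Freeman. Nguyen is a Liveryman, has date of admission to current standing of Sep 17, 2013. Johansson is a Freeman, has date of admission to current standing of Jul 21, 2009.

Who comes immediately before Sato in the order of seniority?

By standing in the guild: Nguyen (Liveryman); then Sato, Beaumont and Johansson (Freeman); then Varga and Eriksen (Journeyman).
Among Sato, Beaumont and Johansson, by date of admission to current standing (later first) (reversed rule for this group): Sato (Oct 14, 2011) before Beaumont (Nov 24, 2010) before Johansson (Jul 21, 2009).
Among Varga and Eriksen, by date of admission to current standing (later first) (reversed rule for this group): Varga (Oct 23, 1999) before Eriksen (Mar 19, 1999).
Order: Nguyen, Sato, Beaumont, Johansson, Varga, Eriksen.

Nguyen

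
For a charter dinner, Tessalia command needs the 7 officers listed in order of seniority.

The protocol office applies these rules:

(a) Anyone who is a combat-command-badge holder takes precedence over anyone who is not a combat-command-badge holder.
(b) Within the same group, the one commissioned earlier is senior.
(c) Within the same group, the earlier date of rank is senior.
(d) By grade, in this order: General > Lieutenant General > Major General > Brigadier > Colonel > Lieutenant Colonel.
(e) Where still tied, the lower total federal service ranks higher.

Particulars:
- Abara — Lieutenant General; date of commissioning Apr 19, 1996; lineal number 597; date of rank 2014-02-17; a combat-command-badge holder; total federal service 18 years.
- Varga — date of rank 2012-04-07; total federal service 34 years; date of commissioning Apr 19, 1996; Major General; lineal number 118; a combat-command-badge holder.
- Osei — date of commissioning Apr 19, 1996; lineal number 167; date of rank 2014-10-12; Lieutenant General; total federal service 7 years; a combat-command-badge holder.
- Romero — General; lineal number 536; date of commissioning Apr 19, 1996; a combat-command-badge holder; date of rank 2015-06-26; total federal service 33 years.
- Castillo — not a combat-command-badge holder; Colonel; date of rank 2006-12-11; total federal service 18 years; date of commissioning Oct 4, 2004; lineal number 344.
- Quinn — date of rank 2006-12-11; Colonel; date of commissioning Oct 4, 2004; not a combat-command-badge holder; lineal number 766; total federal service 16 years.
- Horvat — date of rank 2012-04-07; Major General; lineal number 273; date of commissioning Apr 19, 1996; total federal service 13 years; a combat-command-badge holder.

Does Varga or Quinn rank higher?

Varga

By the first rule: Horvat, Varga, Abara, Osei and Romero (each a combat-command-badge holder); then Quinn and Castillo (both not a combat-command-badge holder).
Horvat, Varga, Abara, Osei and Romero all have date of commissioning Apr 19, 1996, so the next rule applies.
Among Horvat, Varga, Abara, Osei and Romero, by date of rank (earlier first): Horvat and Varga (2012-04-07) before Abara (2014-02-17) before Osei (2014-10-12) before Romero (2015-06-26).
Horvat and Varga are each Major General, so the next rule applies.
Among Horvat and Varga, by total federal service (lower first): Horvat (13 years) before Varga (34 years).
Quinn and Castillo both have date of commissioning Oct 4, 2004, so the next rule applies.
Quinn and Castillo both have date of rank 2006-12-11, so the next rule applies.
Quinn and Castillo are each Colonel, so the next rule applies.
Among Quinn and Castillo, by total federal service (lower first): Quinn (16 years) before Castillo (18 years).
So Varga takes precedence.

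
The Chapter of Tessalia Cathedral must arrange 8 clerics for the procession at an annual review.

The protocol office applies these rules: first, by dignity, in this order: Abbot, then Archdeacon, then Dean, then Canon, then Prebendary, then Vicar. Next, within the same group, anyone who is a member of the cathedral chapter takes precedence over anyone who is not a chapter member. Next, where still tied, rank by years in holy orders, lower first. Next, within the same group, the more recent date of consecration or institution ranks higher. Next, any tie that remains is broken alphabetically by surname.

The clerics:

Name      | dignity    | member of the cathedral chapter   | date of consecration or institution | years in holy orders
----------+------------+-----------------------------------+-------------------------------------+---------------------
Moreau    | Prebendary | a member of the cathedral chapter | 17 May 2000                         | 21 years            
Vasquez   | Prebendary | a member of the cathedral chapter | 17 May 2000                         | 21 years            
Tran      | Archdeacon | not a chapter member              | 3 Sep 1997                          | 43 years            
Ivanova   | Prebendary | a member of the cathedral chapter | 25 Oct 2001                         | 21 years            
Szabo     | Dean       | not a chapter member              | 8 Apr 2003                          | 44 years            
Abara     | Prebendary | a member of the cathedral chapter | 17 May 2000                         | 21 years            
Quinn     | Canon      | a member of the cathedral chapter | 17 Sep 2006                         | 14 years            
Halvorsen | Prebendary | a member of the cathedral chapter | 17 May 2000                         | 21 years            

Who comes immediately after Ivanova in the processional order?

By dignity: Tran (Archdeacon); then Szabo (Dean); then Quinn (Canon); then Ivanova, Abara, Halvorsen, Moreau and Vasquez (Prebendary).
Ivanova, Abara, Halvorsen, Moreau and Vasquez are each a member of the cathedral chapter, so the next rule applies.
Ivanova, Abara, Halvorsen, Moreau and Vasquez all have years in holy orders 21 years, so the next rule applies.
Among Ivanova, Abara, Halvorsen, Moreau and Vasquez, by date of consecration or institution (later first): Ivanova (25 Oct 2001) before Abara, Halvorsen, Moreau and Vasquez (17 May 2000).
Among Abara, Halvorsen, Moreau and Vasquez, alphabetically by surname: Abara before Halvorsen before Moreau before Vasquez.
Order: Tran, Szabo, Quinn, Ivanova, Abara, Halvorsen, Moreau, Vasquez.

Abara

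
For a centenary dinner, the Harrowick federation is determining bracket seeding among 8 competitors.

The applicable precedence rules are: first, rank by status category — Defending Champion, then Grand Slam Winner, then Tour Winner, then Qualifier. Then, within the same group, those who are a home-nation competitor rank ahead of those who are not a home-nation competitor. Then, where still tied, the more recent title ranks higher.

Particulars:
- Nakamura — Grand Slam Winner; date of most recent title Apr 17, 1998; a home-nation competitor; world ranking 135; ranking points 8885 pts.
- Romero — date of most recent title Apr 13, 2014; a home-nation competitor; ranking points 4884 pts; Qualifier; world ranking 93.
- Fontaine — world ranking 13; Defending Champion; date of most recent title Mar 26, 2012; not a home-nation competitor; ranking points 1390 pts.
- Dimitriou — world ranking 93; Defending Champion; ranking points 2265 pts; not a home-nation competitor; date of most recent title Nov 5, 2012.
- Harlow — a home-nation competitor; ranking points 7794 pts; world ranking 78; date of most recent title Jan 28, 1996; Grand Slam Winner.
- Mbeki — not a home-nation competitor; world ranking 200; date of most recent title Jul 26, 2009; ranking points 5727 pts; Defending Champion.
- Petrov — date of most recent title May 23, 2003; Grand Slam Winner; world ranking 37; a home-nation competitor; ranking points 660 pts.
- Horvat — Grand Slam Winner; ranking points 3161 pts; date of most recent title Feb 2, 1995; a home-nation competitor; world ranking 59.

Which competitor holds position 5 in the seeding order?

By status category: Dimitriou, Fontaine and Mbeki (Defending Champion); then Petrov, Nakamura, Harlow and Horvat (Grand Slam Winner); then Romero (Qualifier).
Dimitriou, Fontaine and Mbeki are each not a home-nation competitor, so the next rule applies.
Among Dimitriou, Fontaine and Mbeki, by date of most recent title (later first): Dimitriou (Nov 5, 2012) before Fontaine (Mar 26, 2012) before Mbeki (Jul 26, 2009).
Petrov, Nakamura, Harlow and Horvat are each a home-nation competitor, so the next rule applies.
Among Petrov, Nakamura, Harlow and Horvat, by date of most recent title (later first): Petrov (May 23, 2003) before Nakamura (Apr 17, 1998) before Harlow (Jan 28, 1996) before Horvat (Feb 2, 1995).
Order: Dimitriou, Fontaine, Mbeki, Petrov, Nakamura, Harlow, Horvat, Romero.

Nakamura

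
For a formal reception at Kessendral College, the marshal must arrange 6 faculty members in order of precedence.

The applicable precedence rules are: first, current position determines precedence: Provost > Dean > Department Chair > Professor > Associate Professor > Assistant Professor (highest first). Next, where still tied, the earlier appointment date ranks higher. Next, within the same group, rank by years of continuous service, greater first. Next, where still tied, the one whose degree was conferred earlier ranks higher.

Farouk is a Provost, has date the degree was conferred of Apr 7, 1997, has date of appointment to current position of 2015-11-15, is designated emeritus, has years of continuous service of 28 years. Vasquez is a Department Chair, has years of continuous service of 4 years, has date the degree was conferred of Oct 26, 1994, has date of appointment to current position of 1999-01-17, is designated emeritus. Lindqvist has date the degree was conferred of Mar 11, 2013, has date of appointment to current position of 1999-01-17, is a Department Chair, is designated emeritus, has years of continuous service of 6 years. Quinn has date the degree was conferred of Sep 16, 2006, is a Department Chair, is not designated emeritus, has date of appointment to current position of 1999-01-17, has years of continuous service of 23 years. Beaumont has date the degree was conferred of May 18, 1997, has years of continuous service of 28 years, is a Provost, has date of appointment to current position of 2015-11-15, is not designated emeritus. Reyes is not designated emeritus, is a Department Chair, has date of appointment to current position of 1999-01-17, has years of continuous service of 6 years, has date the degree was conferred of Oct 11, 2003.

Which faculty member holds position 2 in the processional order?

By current position: Farouk and Beaumont (Provost); then Quinn, Reyes, Lindqvist and Vasquez (Department Chair).
Farouk and Beaumont both have date of appointment to current position 2015-11-15, so the next rule applies.
Farouk and Beaumont both have years of continuous service 28 years, so the next rule applies.
Among Farouk and Beaumont, by date the degree was conferred (earlier first): Farouk (Apr 7, 1997) before Beaumont (May 18, 1997).
Quinn, Reyes, Lindqvist and Vasquez all have date of appointment to current position 1999-01-17, so the next rule applies.
Among Quinn, Reyes, Lindqvist and Vasquez, by years of continuous service (higher first): Quinn (23 years) before Reyes and Lindqvist (6 years) before Vasquez (4 years).
Among Reyes and Lindqvist, by date the degree was conferred (earlier first): Reyes (Oct 11, 2003) before Lindqvist (Mar 11, 2013).
Order: Farouk, Beaumont, Quinn, Reyes, Lindqvist, Vasquez.

Beaumont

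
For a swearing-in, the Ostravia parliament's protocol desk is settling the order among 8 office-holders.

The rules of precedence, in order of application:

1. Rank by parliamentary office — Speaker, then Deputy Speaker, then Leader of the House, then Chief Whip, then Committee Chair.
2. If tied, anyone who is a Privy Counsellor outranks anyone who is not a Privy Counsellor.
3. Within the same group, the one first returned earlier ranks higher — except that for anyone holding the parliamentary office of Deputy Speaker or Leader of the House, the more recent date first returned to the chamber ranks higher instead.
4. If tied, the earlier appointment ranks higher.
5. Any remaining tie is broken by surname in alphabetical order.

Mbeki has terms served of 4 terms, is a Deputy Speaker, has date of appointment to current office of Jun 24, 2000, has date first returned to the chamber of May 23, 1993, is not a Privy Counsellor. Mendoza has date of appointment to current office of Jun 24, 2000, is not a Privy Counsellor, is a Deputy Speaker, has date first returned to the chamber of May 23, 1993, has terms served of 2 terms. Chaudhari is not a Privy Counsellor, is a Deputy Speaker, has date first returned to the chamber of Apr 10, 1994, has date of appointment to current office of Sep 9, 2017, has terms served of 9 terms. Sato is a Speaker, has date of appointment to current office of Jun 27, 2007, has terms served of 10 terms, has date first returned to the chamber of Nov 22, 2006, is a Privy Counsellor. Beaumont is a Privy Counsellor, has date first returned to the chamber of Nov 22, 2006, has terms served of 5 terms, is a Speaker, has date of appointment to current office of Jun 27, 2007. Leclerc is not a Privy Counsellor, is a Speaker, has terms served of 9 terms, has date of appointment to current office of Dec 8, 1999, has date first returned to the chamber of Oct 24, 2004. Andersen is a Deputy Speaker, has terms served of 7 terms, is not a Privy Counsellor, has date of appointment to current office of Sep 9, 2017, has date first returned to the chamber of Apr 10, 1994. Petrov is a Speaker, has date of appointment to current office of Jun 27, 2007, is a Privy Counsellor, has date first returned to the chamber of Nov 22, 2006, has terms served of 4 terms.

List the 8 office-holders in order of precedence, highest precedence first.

By parliamentary office: Beaumont, Petrov, Sato and Leclerc (Speaker); then Andersen, Chaudhari, Mbeki and Mendoza (Deputy Speaker).
Among Beaumont, Petrov, Sato and Leclerc, a Privy Counsellor before not a Privy Counsellor: Beaumont, Petrov and Sato (a Privy Counsellor) before Leclerc (not a Privy Counsellor).
Beaumont, Petrov and Sato all have date first returned to the chamber Nov 22, 2006, so the next rule applies.
Beaumont, Petrov and Sato all have date of appointment to current office Jun 27, 2007, so the next rule applies.
Among Beaumont, Petrov and Sato, alphabetically by surname: Beaumont before Petrov before Sato.
Andersen, Chaudhari, Mbeki and Mendoza are each not a Privy Counsellor, so the next rule applies.
Among Andersen, Chaudhari, Mbeki and Mendoza, by date first returned to the chamber (later first) (reversed rule for this group): Andersen and Chaudhari (Apr 10, 1994) before Mbeki and Mendoza (May 23, 1993).
Andersen and Chaudhari both have date of appointment to current office Sep 9, 2017, so the next rule applies.
Among Andersen and Chaudhari, alphabetically by surname: Andersen before Chaudhari.
Mbeki and Mendoza both have date of appointment to current office Jun 24, 2000, so the next rule applies.
Among Mbeki and Mendoza, alphabetically by surname: Mbeki before Mendoza.
Full order: Beaumont, Petrov, Sato, Leclerc, Andersen, Chaudhari, Mbeki, Mendoza.

Beaumont, Petrov, Sato, Leclerc, Andersen, Chaudhari, Mbeki, Mendoza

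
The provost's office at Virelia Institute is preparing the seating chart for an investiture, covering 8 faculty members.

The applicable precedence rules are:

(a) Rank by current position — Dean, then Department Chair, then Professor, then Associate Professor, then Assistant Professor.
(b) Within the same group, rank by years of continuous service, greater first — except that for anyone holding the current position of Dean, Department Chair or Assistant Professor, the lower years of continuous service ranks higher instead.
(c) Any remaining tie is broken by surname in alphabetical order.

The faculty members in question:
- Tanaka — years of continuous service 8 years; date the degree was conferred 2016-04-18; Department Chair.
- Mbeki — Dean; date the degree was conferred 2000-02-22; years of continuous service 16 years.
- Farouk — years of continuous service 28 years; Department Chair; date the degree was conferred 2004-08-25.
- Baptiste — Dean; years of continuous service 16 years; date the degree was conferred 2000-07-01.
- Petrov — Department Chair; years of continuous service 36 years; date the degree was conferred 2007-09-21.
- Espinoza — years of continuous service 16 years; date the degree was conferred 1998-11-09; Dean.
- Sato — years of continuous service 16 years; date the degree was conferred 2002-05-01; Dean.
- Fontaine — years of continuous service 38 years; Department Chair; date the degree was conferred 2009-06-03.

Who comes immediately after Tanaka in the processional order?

Farouk

By current position: Baptiste, Espinoza, Mbeki and Sato (Dean); then Tanaka, Farouk, Petrov and Fontaine (Department Chair).
Baptiste, Espinoza, Mbeki and Sato all have years of continuous service 16 years, so the next rule applies.
Among Baptiste, Espinoza, Mbeki and Sato, alphabetically by surname: Baptiste before Espinoza before Mbeki before Sato.
Among Tanaka, Farouk, Petrov and Fontaine, by years of continuous service (lower first) (reversed rule for this group): Tanaka (8 years) before Farouk (28 years) before Petrov (36 years) before Fontaine (38 years).
Order: Baptiste, Espinoza, Mbeki, Sato, Tanaka, Farouk, Petrov, Fontaine.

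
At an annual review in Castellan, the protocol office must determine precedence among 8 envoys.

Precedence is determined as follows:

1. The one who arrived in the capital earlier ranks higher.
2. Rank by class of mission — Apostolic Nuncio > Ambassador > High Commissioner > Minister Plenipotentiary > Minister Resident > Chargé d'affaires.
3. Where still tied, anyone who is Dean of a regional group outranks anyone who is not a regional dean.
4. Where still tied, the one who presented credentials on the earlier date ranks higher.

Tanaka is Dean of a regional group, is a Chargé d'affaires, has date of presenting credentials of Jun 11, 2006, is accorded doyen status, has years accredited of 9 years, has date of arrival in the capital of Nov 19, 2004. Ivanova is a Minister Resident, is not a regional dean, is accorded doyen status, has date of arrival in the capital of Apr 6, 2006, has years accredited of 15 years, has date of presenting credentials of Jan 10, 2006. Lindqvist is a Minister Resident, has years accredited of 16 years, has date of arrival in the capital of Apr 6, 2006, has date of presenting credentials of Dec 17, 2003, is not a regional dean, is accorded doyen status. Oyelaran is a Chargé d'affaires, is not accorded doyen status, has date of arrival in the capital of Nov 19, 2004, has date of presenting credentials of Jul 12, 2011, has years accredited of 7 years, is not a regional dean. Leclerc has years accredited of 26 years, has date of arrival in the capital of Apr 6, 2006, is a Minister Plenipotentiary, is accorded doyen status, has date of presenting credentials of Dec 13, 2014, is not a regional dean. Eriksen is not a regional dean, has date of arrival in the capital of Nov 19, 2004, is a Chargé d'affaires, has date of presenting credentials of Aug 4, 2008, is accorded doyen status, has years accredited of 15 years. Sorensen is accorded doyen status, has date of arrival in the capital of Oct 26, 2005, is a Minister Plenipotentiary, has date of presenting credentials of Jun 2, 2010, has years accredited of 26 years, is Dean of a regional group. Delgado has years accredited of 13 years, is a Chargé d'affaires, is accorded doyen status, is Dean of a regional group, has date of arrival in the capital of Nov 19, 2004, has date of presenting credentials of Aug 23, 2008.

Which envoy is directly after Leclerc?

Lindqvist

By date of arrival in the capital (earlier first): Tanaka, Delgado, Eriksen and Oyelaran (each Nov 19, 2004); then Sorensen (Oct 26, 2005); then Leclerc, Lindqvist and Ivanova (each Apr 6, 2006).
Tanaka, Delgado, Eriksen and Oyelaran are each Chargé d'affaires, so the next rule applies.
Among Tanaka, Delgado, Eriksen and Oyelaran, Dean of a regional group before not a regional dean: Tanaka and Delgado (Dean of a regional group) before Eriksen and Oyelaran (not a regional dean).
Among Tanaka and Delgado, by date of presenting credentials (earlier first): Tanaka (Jun 11, 2006) before Delgado (Aug 23, 2008).
Among Eriksen and Oyelaran, by date of presenting credentials (earlier first): Eriksen (Aug 4, 2008) before Oyelaran (Jul 12, 2011).
Among Leclerc, Lindqvist and Ivanova, by class of mission: Leclerc (Minister Plenipotentiary) before Lindqvist and Ivanova (Minister Resident).
Lindqvist and Ivanova are each not a regional dean, so the next rule applies.
Among Lindqvist and Ivanova, by date of presenting credentials (earlier first): Lindqvist (Dec 17, 2003) before Ivanova (Jan 10, 2006).
Order: Tanaka, Delgado, Eriksen, Oyelaran, Sorensen, Leclerc, Lindqvist, Ivanova.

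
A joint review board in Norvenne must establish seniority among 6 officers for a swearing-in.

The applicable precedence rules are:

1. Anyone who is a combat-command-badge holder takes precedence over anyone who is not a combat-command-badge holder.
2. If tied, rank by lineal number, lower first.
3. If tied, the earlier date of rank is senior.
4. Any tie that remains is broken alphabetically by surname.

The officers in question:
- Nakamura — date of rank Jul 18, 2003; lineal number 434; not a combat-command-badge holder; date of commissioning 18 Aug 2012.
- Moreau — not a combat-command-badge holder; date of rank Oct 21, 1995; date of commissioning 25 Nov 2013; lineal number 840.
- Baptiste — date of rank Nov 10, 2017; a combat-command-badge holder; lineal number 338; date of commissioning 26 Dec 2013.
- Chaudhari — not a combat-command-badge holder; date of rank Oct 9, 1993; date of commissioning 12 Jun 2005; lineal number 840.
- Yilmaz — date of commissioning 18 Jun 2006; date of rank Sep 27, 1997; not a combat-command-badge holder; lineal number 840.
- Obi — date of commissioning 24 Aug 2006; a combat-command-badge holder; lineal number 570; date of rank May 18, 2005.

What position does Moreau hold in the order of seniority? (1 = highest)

5

By the first rule: Baptiste and Obi (both a combat-command-badge holder); then Nakamura, Chaudhari, Moreau and Yilmaz (each not a combat-command-badge holder).
Among Baptiste and Obi, by lineal number (lower first): Baptiste (338) before Obi (570).
Among Nakamura, Chaudhari, Moreau and Yilmaz, by lineal number (lower first): Nakamura (434) before Chaudhari, Moreau and Yilmaz (840).
Among Chaudhari, Moreau and Yilmaz, by date of rank (earlier first): Chaudhari (Oct 9, 1993) before Moreau (Oct 21, 1995) before Yilmaz (Sep 27, 1997).
Order: Baptiste, Obi, Nakamura, Chaudhari, Moreau, Yilmaz. So position 5.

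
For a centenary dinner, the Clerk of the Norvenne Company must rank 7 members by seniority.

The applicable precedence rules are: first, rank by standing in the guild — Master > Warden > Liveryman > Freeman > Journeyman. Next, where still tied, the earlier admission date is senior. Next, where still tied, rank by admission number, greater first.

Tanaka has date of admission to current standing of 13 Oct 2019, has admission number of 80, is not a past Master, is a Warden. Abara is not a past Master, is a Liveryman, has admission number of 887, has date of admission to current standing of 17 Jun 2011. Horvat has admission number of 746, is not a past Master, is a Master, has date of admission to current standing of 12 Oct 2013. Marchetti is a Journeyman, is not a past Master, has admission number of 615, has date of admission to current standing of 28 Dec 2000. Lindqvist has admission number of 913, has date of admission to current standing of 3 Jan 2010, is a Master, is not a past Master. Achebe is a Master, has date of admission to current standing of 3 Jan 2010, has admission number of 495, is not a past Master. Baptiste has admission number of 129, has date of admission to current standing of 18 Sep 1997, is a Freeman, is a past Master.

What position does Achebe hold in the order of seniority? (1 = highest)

By standing in the guild: Lindqvist, Achebe and Horvat (Master); then Tanaka (Warden); then Abara (Liveryman); then Baptiste (Freeman); then Marchetti (Journeyman).
Among Lindqvist, Achebe and Horvat, by date of admission to current standing (earlier first): Lindqvist and Achebe (3 Jan 2010) before Horvat (12 Oct 2013).
Among Lindqvist and Achebe, by admission number (higher first): Lindqvist (913) before Achebe (495).
Order: Lindqvist, Achebe, Horvat, Tanaka, Abara, Baptiste, Marchetti. So position 2.

2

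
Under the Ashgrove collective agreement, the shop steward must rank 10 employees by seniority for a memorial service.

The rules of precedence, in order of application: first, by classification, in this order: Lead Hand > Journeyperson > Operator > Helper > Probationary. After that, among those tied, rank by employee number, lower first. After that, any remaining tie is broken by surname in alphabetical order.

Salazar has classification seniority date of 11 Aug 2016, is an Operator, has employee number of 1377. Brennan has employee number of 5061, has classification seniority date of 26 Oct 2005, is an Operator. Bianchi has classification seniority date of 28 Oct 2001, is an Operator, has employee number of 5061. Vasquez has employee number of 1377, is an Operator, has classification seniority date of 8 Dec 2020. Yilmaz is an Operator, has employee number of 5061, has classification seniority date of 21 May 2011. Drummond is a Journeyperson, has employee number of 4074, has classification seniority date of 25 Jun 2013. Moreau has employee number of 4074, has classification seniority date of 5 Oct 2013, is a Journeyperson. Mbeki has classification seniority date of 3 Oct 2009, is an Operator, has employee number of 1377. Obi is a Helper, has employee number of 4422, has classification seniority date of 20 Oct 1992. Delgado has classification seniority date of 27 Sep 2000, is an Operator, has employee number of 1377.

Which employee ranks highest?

Drummond

By classification: Drummond and Moreau (Journeyperson); then Delgado, Mbeki, Salazar, Vasquez, Bianchi, Brennan and Yilmaz (Operator); then Obi (Helper).
Drummond and Moreau both have employee number 4074, so the next rule applies.
Among Drummond and Moreau, alphabetically by surname: Drummond before Moreau.
Among Delgado, Mbeki, Salazar, Vasquez, Bianchi, Brennan and Yilmaz, by employee number (lower first): Delgado, Mbeki, Salazar and Vasquez (1377) before Bianchi, Brennan and Yilmaz (5061).
Among Delgado, Mbeki, Salazar and Vasquez, alphabetically by surname: Delgado before Mbeki before Salazar before Vasquez.
Among Bianchi, Brennan and Yilmaz, alphabetically by surname: Bianchi before Brennan before Yilmaz.
Order: Drummond, Moreau, Delgado, Mbeki, Salazar, Vasquez, Bianchi, Brennan, Yilmaz, Obi.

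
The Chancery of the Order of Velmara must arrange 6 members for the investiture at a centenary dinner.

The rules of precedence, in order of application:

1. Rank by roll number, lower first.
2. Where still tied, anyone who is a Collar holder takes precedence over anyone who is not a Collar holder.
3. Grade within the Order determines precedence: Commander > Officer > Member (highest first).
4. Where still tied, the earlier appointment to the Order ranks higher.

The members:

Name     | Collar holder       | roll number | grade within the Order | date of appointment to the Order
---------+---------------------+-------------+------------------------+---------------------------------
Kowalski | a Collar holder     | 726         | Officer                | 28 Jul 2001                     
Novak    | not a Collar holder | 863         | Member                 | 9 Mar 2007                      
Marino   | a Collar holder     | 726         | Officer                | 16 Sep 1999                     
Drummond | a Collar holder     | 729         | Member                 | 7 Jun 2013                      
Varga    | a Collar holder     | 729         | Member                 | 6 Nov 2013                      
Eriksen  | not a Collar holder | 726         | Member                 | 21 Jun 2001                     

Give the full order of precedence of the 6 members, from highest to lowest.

By roll number (lower first): Marino, Kowalski and Eriksen (each 726); then Drummond and Varga (both 729); then Novak (863).
Among Marino, Kowalski and Eriksen, a Collar holder before not a Collar holder: Marino and Kowalski (a Collar holder) before Eriksen (not a Collar holder).
Marino and Kowalski are each Officer, so the next rule applies.
Among Marino and Kowalski, by date of appointment to the Order (earlier first): Marino (16 Sep 1999) before Kowalski (28 Jul 2001).
Drummond and Varga are each a Collar holder, so the next rule applies.
Drummond and Varga are each Member, so the next rule applies.
Among Drummond and Varga, by date of appointment to the Order (earlier first): Drummond (7 Jun 2013) before Varga (6 Nov 2013).
Full order: Marino, Kowalski, Eriksen, Drummond, Varga, Novak.

Marino, Kowalski, Eriksen, Drummond, Varga, Novak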